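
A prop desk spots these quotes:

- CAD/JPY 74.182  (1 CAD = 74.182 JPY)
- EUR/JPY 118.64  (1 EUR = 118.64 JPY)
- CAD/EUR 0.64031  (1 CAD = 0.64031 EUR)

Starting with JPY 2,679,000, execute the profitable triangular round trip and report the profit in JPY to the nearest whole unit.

Profitable loop is JPY → CAD → EUR → JPY:
JPY 2,679,000 ÷ 74.182 = CAD 36,113.88
CAD 36,113.88 × 0.64031 = EUR 23,124.08
EUR 23,124.08 × 118.64 = JPY 2,743,441
Profit = JPY 2,743,441 − JPY 2,679,000

Profit: JPY 64,441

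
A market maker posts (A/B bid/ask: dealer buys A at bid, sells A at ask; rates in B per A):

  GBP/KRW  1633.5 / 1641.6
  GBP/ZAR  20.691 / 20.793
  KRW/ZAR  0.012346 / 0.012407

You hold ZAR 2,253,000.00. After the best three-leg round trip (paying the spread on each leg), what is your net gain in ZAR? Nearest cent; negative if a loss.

Net profit: ZAR 35,803.70

Best loop ZAR → KRW → GBP → ZAR:
ZAR 2,253,000.00 ÷ 0.012407 (buy KRW at ask) = KRW 181,591,037
KRW 181,591,037 ÷ 1641.6 (buy GBP at ask) = GBP 110,618.32
GBP 110,618.32 × 20.691 (sell GBP at bid) = ZAR 2,288,803.70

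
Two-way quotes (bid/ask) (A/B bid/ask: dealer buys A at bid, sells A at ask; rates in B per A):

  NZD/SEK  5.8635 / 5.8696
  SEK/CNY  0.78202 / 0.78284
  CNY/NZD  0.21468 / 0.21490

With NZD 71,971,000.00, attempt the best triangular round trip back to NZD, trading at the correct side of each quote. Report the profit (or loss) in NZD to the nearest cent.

Net profit: NZD 914,243.19

Best loop NZD → CNY → SEK → NZD:
NZD 71,971,000.00 ÷ 0.21490 (buy CNY at ask) = CNY 334,904,606.79
CNY 334,904,606.79 ÷ 0.78284 (buy SEK at ask) = SEK 427,807,223.44
SEK 427,807,223.44 ÷ 5.8696 (buy NZD at ask) = NZD 72,885,243.19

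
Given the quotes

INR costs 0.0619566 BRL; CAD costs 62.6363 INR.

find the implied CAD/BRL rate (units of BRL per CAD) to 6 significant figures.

1 CAD × 62.6363 = 62.6363 INR
62.6363 INR × 0.0619566 = 3.88073 BRL

CAD/BRL = 3.88073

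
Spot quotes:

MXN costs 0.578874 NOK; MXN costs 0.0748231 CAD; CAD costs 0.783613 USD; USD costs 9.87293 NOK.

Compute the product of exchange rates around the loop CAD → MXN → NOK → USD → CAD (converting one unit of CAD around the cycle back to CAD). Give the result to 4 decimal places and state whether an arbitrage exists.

Around CAD → MXN → NOK → USD → CAD: 1 ÷ 0.0748231 × 0.578874 ÷ 9.87293 ÷ 0.783613 = 1.000002
Product ≈ 1 (deviation 0.000%, within rounding noise).

1.0000 (no arbitrage)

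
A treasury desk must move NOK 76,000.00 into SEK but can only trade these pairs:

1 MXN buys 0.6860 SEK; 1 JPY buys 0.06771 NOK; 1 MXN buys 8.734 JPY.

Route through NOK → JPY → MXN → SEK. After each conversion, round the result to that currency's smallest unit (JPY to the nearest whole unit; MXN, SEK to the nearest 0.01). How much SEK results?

SEK 88,160.03

NOK 76,000.00 ÷ 0.06771 = JPY 1,122,434
JPY 1,122,434 ÷ 8.734 = MXN 128,513.17
MXN 128,513.17 × 0.6860 = SEK 88,160.03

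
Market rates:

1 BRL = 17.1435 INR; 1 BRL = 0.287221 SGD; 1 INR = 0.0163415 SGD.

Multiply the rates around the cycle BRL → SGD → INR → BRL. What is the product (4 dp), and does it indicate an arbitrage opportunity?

1.0252 (arbitrage exists)

Around BRL → SGD → INR → BRL: 1 × 0.287221 ÷ 0.0163415 ÷ 17.1435 = 1.025238
Product > 1; profitable direction is BRL → SGD → INR → BRL.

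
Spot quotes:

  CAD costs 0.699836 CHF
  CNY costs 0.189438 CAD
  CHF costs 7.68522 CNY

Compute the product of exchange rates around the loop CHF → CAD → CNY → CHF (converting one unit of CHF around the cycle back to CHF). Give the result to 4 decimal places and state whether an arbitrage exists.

0.9815 (arbitrage exists)

Around CHF → CAD → CNY → CHF: 1 ÷ 0.699836 ÷ 0.189438 ÷ 7.68522 = 0.981477
Product < 1; profitable direction is CHF → CNY → CAD → CHF.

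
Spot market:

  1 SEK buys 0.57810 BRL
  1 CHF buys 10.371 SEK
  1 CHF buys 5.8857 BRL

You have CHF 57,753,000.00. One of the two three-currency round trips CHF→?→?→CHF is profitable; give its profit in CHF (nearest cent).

Profitable loop is CHF → SEK → BRL → CHF:
CHF 57,753,000.00 × 10.371 = SEK 598,956,363.00
SEK 598,956,363.00 × 0.57810 = BRL 346,256,673.45
BRL 346,256,673.45 ÷ 5.8857 = CHF 58,830,160.13
Profit = CHF 58,830,160.13 − CHF 57,753,000.00

Profit: CHF 1,077,160.13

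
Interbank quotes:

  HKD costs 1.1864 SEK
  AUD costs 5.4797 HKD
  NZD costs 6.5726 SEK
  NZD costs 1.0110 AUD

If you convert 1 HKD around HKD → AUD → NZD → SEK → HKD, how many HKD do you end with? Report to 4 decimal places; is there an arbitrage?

Around HKD → AUD → NZD → SEK → HKD: 1 ÷ 5.4797 ÷ 1.0110 × 6.5726 ÷ 1.1864 = 0.999996
Product ≈ 1 (deviation 0.000%, within rounding noise).

1.0000 (no arbitrage)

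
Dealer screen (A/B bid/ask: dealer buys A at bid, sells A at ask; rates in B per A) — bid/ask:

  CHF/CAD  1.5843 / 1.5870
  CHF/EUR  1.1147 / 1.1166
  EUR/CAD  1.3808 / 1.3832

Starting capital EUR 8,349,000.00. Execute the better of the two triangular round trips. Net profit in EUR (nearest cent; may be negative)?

Best loop EUR → CHF → CAD → EUR:
EUR 8,349,000.00 ÷ 1.1166 (buy CHF at ask) = CHF 7,477,162.82
CHF 7,477,162.82 × 1.5843 (sell CHF at bid) = CAD 11,846,069.05
CAD 11,846,069.05 ÷ 1.3832 (buy EUR at ask) = EUR 8,564,248.88

Net profit: EUR 215,248.88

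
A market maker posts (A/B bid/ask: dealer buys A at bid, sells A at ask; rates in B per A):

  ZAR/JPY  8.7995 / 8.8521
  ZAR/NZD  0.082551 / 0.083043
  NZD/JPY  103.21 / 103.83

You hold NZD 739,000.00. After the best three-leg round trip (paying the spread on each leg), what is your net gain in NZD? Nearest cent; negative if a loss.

Best loop NZD → ZAR → JPY → NZD:
NZD 739,000.00 ÷ 0.083043 (buy ZAR at ask) = ZAR 8,899,004.13
ZAR 8,899,004.13 × 8.7995 (sell ZAR at bid) = JPY 78,306,787
JPY 78,306,787 ÷ 103.83 (buy NZD at ask) = NZD 754,182.67

Net profit: NZD 15,182.67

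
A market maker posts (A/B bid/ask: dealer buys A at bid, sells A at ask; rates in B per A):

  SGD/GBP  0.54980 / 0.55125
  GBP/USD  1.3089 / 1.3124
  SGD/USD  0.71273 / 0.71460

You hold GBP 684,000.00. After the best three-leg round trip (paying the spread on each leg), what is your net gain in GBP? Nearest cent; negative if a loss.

Best loop GBP → USD → SGD → GBP:
GBP 684,000.00 × 1.3089 (sell GBP at bid) = USD 895,287.60
USD 895,287.60 ÷ 0.71460 (buy SGD at ask) = SGD 1,252,851.39
SGD 1,252,851.39 × 0.54980 (sell SGD at bid) = GBP 688,817.69

Net profit: GBP 4,817.69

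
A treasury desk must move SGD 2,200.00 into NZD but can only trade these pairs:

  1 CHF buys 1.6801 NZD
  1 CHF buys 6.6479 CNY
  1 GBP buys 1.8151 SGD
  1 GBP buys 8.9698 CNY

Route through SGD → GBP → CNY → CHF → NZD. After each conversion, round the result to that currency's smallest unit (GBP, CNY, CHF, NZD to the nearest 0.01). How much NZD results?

SGD 2,200.00 ÷ 1.8151 = GBP 1,212.05
GBP 1,212.05 × 8.9698 = CNY 10,871.85
CNY 10,871.85 ÷ 6.6479 = CHF 1,635.38
CHF 1,635.38 × 1.6801 = NZD 2,747.60

NZD 2,747.60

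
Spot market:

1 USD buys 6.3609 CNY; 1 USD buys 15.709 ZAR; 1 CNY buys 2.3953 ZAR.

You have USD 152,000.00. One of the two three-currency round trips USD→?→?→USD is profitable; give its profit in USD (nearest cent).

Profitable loop is USD → ZAR → CNY → USD:
USD 152,000.00 × 15.709 = ZAR 2,387,768.00
ZAR 2,387,768.00 ÷ 2.3953 = CNY 996,855.51
CNY 996,855.51 ÷ 6.3609 = USD 156,716.11
Profit = USD 156,716.11 − USD 152,000.00

Profit: USD 4,716.11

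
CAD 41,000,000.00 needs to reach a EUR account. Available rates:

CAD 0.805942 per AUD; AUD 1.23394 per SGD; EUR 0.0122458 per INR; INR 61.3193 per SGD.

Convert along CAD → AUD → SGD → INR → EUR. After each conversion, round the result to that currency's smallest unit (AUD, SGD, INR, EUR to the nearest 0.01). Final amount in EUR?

CAD 41,000,000.00 ÷ 0.805942 = AUD 50,872,147.13
AUD 50,872,147.13 ÷ 1.23394 = SGD 41,227,407.43
SGD 41,227,407.43 × 61.3193 = INR 2,528,035,764.42
INR 2,528,035,764.42 × 0.0122458 = EUR 30,957,820.36

EUR 30,957,820.36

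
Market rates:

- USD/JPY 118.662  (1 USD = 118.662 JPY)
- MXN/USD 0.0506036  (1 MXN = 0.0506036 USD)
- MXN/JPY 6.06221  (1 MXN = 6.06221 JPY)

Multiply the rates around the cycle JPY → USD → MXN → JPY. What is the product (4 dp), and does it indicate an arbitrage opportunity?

Around JPY → USD → MXN → JPY: 1 ÷ 118.662 ÷ 0.0506036 × 6.06221 = 1.009573
Product > 1; profitable direction is JPY → USD → MXN → JPY.

1.0096 (arbitrage exists)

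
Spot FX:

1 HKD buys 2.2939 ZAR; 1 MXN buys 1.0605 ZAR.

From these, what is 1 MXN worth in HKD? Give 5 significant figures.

MXN/HKD = 0.46231

1 MXN × 1.0605 = 1.0605 ZAR
1.0605 ZAR ÷ 2.2939 = 0.462313 HKD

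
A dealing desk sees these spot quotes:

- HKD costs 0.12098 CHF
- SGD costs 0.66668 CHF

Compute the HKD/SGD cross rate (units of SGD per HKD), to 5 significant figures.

1 HKD × 0.12098 = 0.12098 CHF
0.12098 CHF ÷ 0.66668 = 0.181466 SGD

HKD/SGD = 0.18147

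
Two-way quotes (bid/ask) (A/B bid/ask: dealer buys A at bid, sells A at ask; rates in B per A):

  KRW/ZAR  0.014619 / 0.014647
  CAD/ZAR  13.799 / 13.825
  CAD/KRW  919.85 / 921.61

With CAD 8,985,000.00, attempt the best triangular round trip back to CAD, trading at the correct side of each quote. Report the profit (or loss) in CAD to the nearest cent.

Best loop CAD → ZAR → KRW → CAD:
CAD 8,985,000.00 × 13.799 (sell CAD at bid) = ZAR 123,984,015.00
ZAR 123,984,015.00 ÷ 0.014647 (buy KRW at ask) = KRW 8,464,806,104
KRW 8,464,806,104 ÷ 921.61 (buy CAD at ask) = CAD 9,184,802.79

Net profit: CAD 199,802.79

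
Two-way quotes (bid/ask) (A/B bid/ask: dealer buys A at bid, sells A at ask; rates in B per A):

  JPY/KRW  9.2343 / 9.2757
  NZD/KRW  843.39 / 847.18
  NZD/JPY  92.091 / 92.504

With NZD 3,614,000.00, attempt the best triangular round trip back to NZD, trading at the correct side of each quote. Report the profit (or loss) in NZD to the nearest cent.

Net profit: NZD 13,718.85

Best loop NZD → JPY → KRW → NZD:
NZD 3,614,000.00 × 92.091 (sell NZD at bid) = JPY 332,816,874
JPY 332,816,874 × 9.2343 (sell JPY at bid) = KRW 3,073,330,860
KRW 3,073,330,860 ÷ 847.18 (buy NZD at ask) = NZD 3,627,718.85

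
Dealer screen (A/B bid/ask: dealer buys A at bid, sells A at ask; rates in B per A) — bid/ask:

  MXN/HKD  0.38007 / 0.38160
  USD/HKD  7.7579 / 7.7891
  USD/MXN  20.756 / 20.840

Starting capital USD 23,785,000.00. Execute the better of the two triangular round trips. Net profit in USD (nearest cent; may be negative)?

Best loop USD → MXN → HKD → USD:
USD 23,785,000.00 × 20.756 (sell USD at bid) = MXN 493,681,460.00
MXN 493,681,460.00 × 0.38007 (sell MXN at bid) = HKD 187,633,512.50
HKD 187,633,512.50 ÷ 7.7891 (buy USD at ask) = USD 24,089,241.70

Net profit: USD 304,241.70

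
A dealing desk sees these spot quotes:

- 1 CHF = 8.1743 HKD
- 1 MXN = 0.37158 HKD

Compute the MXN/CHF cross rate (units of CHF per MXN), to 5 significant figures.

MXN/CHF = 0.045457

1 MXN × 0.37158 = 0.37158 HKD
0.37158 HKD ÷ 8.1743 = 0.0454571 CHF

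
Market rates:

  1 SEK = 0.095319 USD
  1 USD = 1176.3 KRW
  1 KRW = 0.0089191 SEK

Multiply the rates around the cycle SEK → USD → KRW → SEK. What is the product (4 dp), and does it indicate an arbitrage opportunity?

Around SEK → USD → KRW → SEK: 1 × 0.095319 × 1176.3 × 0.0089191 = 1.000043
Product ≈ 1 (deviation 0.004%, within rounding noise).

1.0000 (no arbitrage)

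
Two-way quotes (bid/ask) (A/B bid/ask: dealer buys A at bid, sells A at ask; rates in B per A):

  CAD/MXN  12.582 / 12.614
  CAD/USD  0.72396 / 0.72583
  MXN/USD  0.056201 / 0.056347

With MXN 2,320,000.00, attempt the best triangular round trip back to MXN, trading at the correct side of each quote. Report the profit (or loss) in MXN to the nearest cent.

Best loop MXN → CAD → USD → MXN:
MXN 2,320,000.00 ÷ 12.614 (buy CAD at ask) = CAD 183,922.63
CAD 183,922.63 × 0.72396 (sell CAD at bid) = USD 133,152.62
USD 133,152.62 ÷ 0.056347 (buy MXN at ask) = MXN 2,363,082.76

Net profit: MXN 43,082.76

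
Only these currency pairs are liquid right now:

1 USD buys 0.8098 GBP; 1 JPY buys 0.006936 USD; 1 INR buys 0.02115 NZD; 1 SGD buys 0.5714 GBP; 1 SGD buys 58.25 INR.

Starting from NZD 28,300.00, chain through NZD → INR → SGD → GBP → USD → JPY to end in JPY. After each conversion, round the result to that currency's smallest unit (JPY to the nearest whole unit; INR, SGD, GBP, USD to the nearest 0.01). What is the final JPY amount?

JPY 2,336,866

NZD 28,300.00 ÷ 0.02115 = INR 1,338,061.47
INR 1,338,061.47 ÷ 58.25 = SGD 22,971.01
SGD 22,971.01 × 0.5714 = GBP 13,125.64
GBP 13,125.64 ÷ 0.8098 = USD 16,208.50
USD 16,208.50 ÷ 0.006936 = JPY 2,336,866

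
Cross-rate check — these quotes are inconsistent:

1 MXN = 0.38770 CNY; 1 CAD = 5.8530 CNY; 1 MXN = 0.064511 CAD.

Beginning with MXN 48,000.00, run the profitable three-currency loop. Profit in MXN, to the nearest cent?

Profit: MXN 1,286.13

Profitable loop is MXN → CNY → CAD → MXN:
MXN 48,000.00 × 0.38770 = CNY 18,609.60
CNY 18,609.60 ÷ 5.8530 = CAD 3,179.50
CAD 3,179.50 ÷ 0.064511 = MXN 49,286.13
Profit = MXN 49,286.13 − MXN 48,000.00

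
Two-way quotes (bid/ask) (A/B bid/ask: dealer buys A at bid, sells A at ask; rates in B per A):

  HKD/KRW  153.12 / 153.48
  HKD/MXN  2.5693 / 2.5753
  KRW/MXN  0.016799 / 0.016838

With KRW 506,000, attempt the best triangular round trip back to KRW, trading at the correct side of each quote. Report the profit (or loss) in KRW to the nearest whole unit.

Best loop KRW → MXN → HKD → KRW:
KRW 506,000 × 0.016799 (sell KRW at bid) = MXN 8,500.29
MXN 8,500.29 ÷ 2.5753 (buy HKD at ask) = HKD 3,300.70
HKD 3,300.70 × 153.12 (sell HKD at bid) = KRW 505,403

Net result: KRW -597 (no profitable arbitrage after spreads)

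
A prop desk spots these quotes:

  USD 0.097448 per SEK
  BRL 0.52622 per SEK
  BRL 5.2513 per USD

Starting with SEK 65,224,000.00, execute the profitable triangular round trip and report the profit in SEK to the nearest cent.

Profitable loop is SEK → BRL → USD → SEK:
SEK 65,224,000.00 × 0.52622 = BRL 34,322,173.28
BRL 34,322,173.28 ÷ 5.2513 = USD 6,535,938.39
USD 6,535,938.39 ÷ 0.097448 = SEK 67,071,036.78
Profit = SEK 67,071,036.78 − SEK 65,224,000.00

Profit: SEK 1,847,036.78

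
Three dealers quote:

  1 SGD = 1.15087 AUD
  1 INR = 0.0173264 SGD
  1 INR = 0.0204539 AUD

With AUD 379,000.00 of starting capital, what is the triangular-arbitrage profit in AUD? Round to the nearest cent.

Profit: AUD 9,759.25

Profitable loop is AUD → SGD → INR → AUD:
AUD 379,000.00 ÷ 1.15087 = SGD 329,316.08
SGD 329,316.08 ÷ 0.0173264 = INR 19,006,607.41
INR 19,006,607.41 × 0.0204539 = AUD 388,759.25
Profit = AUD 388,759.25 − AUD 379,000.00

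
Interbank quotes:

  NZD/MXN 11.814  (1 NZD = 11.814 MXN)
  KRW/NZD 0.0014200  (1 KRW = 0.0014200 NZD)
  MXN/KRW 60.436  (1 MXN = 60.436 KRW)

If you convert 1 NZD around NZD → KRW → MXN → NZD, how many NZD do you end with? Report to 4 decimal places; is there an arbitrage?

Around NZD → KRW → MXN → NZD: 1 ÷ 0.0014200 ÷ 60.436 ÷ 11.814 = 0.986323
Product < 1; profitable direction is NZD → MXN → KRW → NZD.

0.9863 (arbitrage exists)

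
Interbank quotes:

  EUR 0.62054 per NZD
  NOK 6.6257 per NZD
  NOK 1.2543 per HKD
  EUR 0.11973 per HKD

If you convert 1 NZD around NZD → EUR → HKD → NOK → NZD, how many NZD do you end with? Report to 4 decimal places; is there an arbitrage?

0.9812 (arbitrage exists)

Around NZD → EUR → HKD → NOK → NZD: 1 × 0.62054 ÷ 0.11973 × 1.2543 ÷ 6.6257 = 0.981152
Product < 1; profitable direction is NZD → NOK → HKD → EUR → NZD.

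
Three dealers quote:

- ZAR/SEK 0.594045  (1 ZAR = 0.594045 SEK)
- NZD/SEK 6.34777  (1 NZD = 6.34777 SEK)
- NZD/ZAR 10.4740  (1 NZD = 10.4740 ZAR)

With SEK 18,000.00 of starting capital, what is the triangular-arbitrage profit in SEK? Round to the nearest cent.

Profit: SEK 363.77

Profitable loop is SEK → ZAR → NZD → SEK:
SEK 18,000.00 ÷ 0.594045 = ZAR 30,300.73
ZAR 30,300.73 ÷ 10.4740 = NZD 2,892.95
NZD 2,892.95 × 6.34777 = SEK 18,363.77
Profit = SEK 18,363.77 − SEK 18,000.00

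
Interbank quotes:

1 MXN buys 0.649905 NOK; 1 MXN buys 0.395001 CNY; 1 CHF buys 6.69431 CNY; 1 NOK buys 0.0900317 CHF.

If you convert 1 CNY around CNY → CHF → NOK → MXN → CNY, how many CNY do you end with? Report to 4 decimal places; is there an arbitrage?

Around CNY → CHF → NOK → MXN → CNY: 1 ÷ 6.69431 ÷ 0.0900317 ÷ 0.649905 × 0.395001 = 1.008433
Product > 1; profitable direction is CNY → CHF → NOK → MXN → CNY.

1.0084 (arbitrage exists)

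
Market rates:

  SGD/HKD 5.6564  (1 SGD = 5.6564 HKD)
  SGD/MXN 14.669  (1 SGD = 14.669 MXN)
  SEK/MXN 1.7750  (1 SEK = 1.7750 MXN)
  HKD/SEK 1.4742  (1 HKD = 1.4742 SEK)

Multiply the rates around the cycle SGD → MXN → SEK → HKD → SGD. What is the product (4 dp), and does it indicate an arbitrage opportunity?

Around SGD → MXN → SEK → HKD → SGD: 1 × 14.669 ÷ 1.7750 ÷ 1.4742 ÷ 5.6564 = 0.991073
Product < 1; profitable direction is SGD → HKD → SEK → MXN → SGD.

0.9911 (arbitrage exists)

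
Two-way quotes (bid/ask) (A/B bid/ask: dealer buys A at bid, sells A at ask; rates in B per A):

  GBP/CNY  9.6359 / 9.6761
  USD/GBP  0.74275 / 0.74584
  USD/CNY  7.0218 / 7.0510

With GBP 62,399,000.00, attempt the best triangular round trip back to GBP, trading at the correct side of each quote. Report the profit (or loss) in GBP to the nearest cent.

Net profit: GBP 938,637.47

Best loop GBP → CNY → USD → GBP:
GBP 62,399,000.00 × 9.6359 (sell GBP at bid) = CNY 601,270,524.10
CNY 601,270,524.10 ÷ 7.0510 (buy USD at ask) = USD 85,274,503.49
USD 85,274,503.49 × 0.74275 (sell USD at bid) = GBP 63,337,637.47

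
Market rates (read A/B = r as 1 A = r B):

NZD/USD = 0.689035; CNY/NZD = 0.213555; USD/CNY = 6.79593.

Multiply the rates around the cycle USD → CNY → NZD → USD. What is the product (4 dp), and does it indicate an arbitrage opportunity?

1.0000 (no arbitrage)

Around USD → CNY → NZD → USD: 1 × 6.79593 × 0.213555 × 0.689035 = 1.000000
Product ≈ 1 (deviation 0.000%, within rounding noise).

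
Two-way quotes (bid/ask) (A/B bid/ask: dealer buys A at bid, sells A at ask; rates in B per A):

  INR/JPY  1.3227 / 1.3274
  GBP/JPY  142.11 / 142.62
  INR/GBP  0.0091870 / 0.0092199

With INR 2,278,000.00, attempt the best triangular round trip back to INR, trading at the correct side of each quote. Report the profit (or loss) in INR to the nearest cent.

Net profit: INR 13,439.69

Best loop INR → JPY → GBP → INR:
INR 2,278,000.00 × 1.3227 (sell INR at bid) = JPY 3,013,111
JPY 3,013,111 ÷ 142.62 (buy GBP at ask) = GBP 21,126.84
GBP 21,126.84 ÷ 0.0092199 (buy INR at ask) = INR 2,291,439.69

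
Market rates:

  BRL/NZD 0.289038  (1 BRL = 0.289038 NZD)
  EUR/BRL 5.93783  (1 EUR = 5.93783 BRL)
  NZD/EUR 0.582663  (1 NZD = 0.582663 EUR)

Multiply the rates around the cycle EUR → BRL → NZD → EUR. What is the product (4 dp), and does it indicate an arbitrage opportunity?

Around EUR → BRL → NZD → EUR: 1 × 5.93783 × 0.289038 × 0.582663 = 1.000000
Product ≈ 1 (deviation 0.000%, within rounding noise).

1.0000 (no arbitrage)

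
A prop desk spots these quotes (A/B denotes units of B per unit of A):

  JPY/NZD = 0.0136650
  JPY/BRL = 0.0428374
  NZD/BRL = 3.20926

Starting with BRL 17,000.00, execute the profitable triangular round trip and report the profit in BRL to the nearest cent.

Profit: BRL 403.65

Profitable loop is BRL → JPY → NZD → BRL:
BRL 17,000.00 ÷ 0.0428374 = JPY 396,849
JPY 396,849 × 0.0136650 = NZD 5,422.95
NZD 5,422.95 × 3.20926 = BRL 17,403.65
Profit = BRL 17,403.65 − BRL 17,000.00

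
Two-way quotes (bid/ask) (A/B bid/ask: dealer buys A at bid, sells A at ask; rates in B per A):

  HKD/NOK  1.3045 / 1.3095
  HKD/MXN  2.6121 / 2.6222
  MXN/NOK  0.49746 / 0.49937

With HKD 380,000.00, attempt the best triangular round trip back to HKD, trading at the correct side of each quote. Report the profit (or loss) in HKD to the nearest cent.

Best loop HKD → NOK → MXN → HKD:
HKD 380,000.00 × 1.3045 (sell HKD at bid) = NOK 495,710.00
NOK 495,710.00 ÷ 0.49937 (buy MXN at ask) = MXN 992,670.77
MXN 992,670.77 ÷ 2.6222 (buy HKD at ask) = HKD 378,564.09

Net result: HKD -1,435.91 (no profitable arbitrage after spreads)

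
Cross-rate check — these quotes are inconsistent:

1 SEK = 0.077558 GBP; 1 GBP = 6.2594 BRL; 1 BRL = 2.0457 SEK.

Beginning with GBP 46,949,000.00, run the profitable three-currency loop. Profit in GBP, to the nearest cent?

Profit: GBP 325,298.63

Profitable loop is GBP → SEK → BRL → GBP:
GBP 46,949,000.00 ÷ 0.077558 = SEK 605,340,519.35
SEK 605,340,519.35 ÷ 2.0457 = BRL 295,908,744.86
BRL 295,908,744.86 ÷ 6.2594 = GBP 47,274,298.63
Profit = GBP 47,274,298.63 − GBP 46,949,000.00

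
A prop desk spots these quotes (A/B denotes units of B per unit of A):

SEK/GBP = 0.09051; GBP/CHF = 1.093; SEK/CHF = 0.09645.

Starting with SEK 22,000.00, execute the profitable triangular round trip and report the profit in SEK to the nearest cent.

Profitable loop is SEK → GBP → CHF → SEK:
SEK 22,000.00 × 0.09051 = GBP 1,991.22
GBP 1,991.22 × 1.093 = CHF 2,176.40
CHF 2,176.40 ÷ 0.09645 = SEK 22,565.10
Profit = SEK 22,565.10 − SEK 22,000.00

Profit: SEK 565.10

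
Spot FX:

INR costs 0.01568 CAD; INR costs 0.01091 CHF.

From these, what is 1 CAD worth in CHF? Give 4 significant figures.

1 CAD ÷ 0.01568 = 63.7755 INR
63.7755 INR × 0.01091 = 0.695791 CHF

CAD/CHF = 0.6958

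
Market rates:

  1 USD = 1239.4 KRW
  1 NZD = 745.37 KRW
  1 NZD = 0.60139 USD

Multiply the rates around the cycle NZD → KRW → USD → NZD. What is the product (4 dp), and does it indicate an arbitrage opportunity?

Around NZD → KRW → USD → NZD: 1 × 745.37 ÷ 1239.4 ÷ 0.60139 = 1.000010
Product ≈ 1 (deviation 0.001%, within rounding noise).

1.0000 (no arbitrage)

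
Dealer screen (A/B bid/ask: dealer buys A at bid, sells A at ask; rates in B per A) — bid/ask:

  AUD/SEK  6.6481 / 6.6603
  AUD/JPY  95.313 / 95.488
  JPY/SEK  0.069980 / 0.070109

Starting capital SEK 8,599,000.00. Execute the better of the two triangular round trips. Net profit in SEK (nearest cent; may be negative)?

Net profit: SEK 12,528.33

Best loop SEK → AUD → JPY → SEK:
SEK 8,599,000.00 ÷ 6.6603 (buy AUD at ask) = AUD 1,291,082.98
AUD 1,291,082.98 × 95.313 (sell AUD at bid) = JPY 123,056,992
JPY 123,056,992 × 0.069980 (sell JPY at bid) = SEK 8,611,528.33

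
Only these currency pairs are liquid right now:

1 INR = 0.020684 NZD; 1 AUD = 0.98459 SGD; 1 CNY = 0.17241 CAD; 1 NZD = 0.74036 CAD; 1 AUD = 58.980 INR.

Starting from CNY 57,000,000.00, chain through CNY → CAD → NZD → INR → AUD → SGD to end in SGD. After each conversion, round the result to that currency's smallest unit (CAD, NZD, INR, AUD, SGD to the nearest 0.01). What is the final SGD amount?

CNY 57,000,000.00 × 0.17241 = CAD 9,827,370.00
CAD 9,827,370.00 ÷ 0.74036 = NZD 13,273,772.22
NZD 13,273,772.22 ÷ 0.020684 = INR 641,741,066.52
INR 641,741,066.52 ÷ 58.980 = AUD 10,880,655.59
AUD 10,880,655.59 × 0.98459 = SGD 10,712,984.69

SGD 10,712,984.69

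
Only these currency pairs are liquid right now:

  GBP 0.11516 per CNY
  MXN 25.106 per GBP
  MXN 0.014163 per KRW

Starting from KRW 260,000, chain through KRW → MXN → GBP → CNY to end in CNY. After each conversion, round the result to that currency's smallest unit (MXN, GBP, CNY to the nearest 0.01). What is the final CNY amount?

CNY 1,273.62

KRW 260,000 × 0.014163 = MXN 3,682.38
MXN 3,682.38 ÷ 25.106 = GBP 146.67
GBP 146.67 ÷ 0.11516 = CNY 1,273.62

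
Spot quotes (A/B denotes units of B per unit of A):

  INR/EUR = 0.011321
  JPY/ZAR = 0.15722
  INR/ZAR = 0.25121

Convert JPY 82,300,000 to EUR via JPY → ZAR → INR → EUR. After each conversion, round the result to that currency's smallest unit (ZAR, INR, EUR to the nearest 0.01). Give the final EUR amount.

EUR 583,116.72

JPY 82,300,000 × 0.15722 = ZAR 12,939,206.00
ZAR 12,939,206.00 ÷ 0.25121 = INR 51,507,527.57
INR 51,507,527.57 × 0.011321 = EUR 583,116.72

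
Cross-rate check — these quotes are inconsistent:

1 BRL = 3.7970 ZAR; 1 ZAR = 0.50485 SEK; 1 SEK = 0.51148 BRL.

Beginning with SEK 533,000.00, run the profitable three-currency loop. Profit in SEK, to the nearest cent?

Profitable loop is SEK → ZAR → BRL → SEK:
SEK 533,000.00 ÷ 0.50485 = ZAR 1,055,759.14
ZAR 1,055,759.14 ÷ 3.7970 = BRL 278,050.87
BRL 278,050.87 ÷ 0.51148 = SEK 543,620.21
Profit = SEK 543,620.21 − SEK 533,000.00

Profit: SEK 10,620.21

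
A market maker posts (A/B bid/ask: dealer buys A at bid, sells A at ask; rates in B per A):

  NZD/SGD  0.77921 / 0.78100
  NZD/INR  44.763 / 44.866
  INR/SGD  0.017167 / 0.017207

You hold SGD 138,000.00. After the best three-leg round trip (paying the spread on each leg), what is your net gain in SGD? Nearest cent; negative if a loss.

Best loop SGD → INR → NZD → SGD:
SGD 138,000.00 ÷ 0.017207 (buy INR at ask) = INR 8,019,991.86
INR 8,019,991.86 ÷ 44.866 (buy NZD at ask) = NZD 178,754.33
NZD 178,754.33 × 0.77921 (sell NZD at bid) = SGD 139,287.16

Net profit: SGD 1,287.16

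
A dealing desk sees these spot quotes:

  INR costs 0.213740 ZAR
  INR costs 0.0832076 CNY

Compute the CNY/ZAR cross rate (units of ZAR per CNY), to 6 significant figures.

CNY/ZAR = 2.56876

1 CNY ÷ 0.0832076 = 12.0181 INR
12.0181 INR × 0.213740 = 2.56876 ZAR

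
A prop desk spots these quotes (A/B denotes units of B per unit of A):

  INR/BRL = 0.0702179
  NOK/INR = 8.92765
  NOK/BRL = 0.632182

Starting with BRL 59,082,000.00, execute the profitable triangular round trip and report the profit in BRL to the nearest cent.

Profit: BRL 499,621.96

Profitable loop is BRL → INR → NOK → BRL:
BRL 59,082,000.00 ÷ 0.0702179 = INR 841,409,384.22
INR 841,409,384.22 ÷ 8.92765 = NOK 94,247,577.38
NOK 94,247,577.38 × 0.632182 = BRL 59,581,621.96
Profit = BRL 59,581,621.96 − BRL 59,082,000.00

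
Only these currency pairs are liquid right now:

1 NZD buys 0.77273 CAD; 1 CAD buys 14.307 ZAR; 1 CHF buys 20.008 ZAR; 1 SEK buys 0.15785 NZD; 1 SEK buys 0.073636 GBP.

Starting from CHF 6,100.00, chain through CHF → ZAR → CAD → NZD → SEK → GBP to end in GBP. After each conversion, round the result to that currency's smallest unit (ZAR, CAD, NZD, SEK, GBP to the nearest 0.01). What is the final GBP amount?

GBP 5,149.95

CHF 6,100.00 × 20.008 = ZAR 122,048.80
ZAR 122,048.80 ÷ 14.307 = CAD 8,530.71
CAD 8,530.71 ÷ 0.77273 = NZD 11,039.70
NZD 11,039.70 ÷ 0.15785 = SEK 69,937.92
SEK 69,937.92 × 0.073636 = GBP 5,149.95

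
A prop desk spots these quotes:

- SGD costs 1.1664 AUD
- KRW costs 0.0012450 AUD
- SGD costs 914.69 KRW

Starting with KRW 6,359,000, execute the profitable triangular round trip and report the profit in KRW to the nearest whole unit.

Profit: KRW 154,180

Profitable loop is KRW → SGD → AUD → KRW:
KRW 6,359,000 ÷ 914.69 = SGD 6,952.08
SGD 6,952.08 × 1.1664 = AUD 8,108.91
AUD 8,108.91 ÷ 0.0012450 = KRW 6,513,180
Profit = KRW 6,513,180 − KRW 6,359,000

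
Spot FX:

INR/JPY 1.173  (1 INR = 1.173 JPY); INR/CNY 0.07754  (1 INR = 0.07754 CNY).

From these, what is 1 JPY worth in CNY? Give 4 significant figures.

1 JPY ÷ 1.173 = 0.852515 INR
0.852515 INR × 0.07754 = 0.066104 CNY

JPY/CNY = 0.06610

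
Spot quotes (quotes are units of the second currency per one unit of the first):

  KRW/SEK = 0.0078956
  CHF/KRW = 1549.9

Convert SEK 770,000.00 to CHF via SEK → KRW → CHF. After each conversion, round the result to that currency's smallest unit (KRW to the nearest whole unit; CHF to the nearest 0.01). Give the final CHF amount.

CHF 62,921.91

SEK 770,000.00 ÷ 0.0078956 = KRW 97,522,671
KRW 97,522,671 ÷ 1549.9 = CHF 62,921.91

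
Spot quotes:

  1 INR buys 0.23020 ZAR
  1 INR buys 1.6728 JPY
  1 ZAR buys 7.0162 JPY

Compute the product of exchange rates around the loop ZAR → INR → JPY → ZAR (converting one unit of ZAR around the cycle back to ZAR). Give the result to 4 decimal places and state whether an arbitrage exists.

1.0357 (arbitrage exists)

Around ZAR → INR → JPY → ZAR: 1 ÷ 0.23020 × 1.6728 ÷ 7.0162 = 1.035707
Product > 1; profitable direction is ZAR → INR → JPY → ZAR.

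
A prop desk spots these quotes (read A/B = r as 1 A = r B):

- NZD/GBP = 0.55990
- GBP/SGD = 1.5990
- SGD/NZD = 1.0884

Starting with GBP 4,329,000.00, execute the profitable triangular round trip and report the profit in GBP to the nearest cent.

Profit: GBP 113,629.76

Profitable loop is GBP → NZD → SGD → GBP:
GBP 4,329,000.00 ÷ 0.55990 = NZD 7,731,737.81
NZD 7,731,737.81 ÷ 1.0884 = SGD 7,103,764.99
SGD 7,103,764.99 ÷ 1.5990 = GBP 4,442,629.76
Profit = GBP 4,442,629.76 − GBP 4,329,000.00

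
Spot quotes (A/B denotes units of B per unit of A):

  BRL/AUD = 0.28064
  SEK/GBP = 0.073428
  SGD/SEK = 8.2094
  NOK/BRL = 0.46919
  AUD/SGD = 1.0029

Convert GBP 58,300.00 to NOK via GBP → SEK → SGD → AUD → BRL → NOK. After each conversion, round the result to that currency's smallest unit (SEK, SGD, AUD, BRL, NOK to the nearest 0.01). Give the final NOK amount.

GBP 58,300.00 ÷ 0.073428 = SEK 793,975.05
SEK 793,975.05 ÷ 8.2094 = SGD 96,715.36
SGD 96,715.36 ÷ 1.0029 = AUD 96,435.70
AUD 96,435.70 ÷ 0.28064 = BRL 343,627.78
BRL 343,627.78 ÷ 0.46919 = NOK 732,385.13

NOK 732,385.13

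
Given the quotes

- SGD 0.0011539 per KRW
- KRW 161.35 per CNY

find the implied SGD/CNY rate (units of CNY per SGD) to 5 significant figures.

SGD/CNY = 5.3711

1 SGD ÷ 0.0011539 = 866.626 KRW
866.626 KRW ÷ 161.35 = 5.3711 CNY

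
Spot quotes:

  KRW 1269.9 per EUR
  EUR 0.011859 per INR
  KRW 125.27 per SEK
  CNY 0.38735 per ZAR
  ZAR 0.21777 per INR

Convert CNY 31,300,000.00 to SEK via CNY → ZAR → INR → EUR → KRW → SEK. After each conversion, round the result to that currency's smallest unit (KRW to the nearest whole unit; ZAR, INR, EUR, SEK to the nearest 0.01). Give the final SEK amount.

CNY 31,300,000.00 ÷ 0.38735 = ZAR 80,805,473.09
ZAR 80,805,473.09 ÷ 0.21777 = INR 371,058,791.80
INR 371,058,791.80 × 0.011859 = EUR 4,400,386.21
EUR 4,400,386.21 × 1269.9 = KRW 5,588,050,448
KRW 5,588,050,448 ÷ 125.27 = SEK 44,608,050.20

SEK 44,608,050.20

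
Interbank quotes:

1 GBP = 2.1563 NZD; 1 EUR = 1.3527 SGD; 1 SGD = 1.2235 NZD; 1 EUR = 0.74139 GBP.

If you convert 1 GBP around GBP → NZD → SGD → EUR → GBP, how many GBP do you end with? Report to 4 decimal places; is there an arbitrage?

0.9659 (arbitrage exists)

Around GBP → NZD → SGD → EUR → GBP: 1 × 2.1563 ÷ 1.2235 ÷ 1.3527 × 0.74139 = 0.965941
Product < 1; profitable direction is GBP → EUR → SGD → NZD → GBP.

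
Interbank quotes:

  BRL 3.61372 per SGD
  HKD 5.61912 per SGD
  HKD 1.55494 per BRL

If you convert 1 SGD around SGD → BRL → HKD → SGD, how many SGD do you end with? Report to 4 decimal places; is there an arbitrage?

1.0000 (no arbitrage)

Around SGD → BRL → HKD → SGD: 1 × 3.61372 × 1.55494 ÷ 5.61912 = 1.000000
Product ≈ 1 (deviation 0.000%, within rounding noise).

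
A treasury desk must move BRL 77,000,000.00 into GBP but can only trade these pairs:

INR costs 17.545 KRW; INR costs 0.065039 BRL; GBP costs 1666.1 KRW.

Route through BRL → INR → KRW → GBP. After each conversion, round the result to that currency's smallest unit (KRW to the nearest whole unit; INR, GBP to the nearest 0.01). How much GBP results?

GBP 12,467,207.22

BRL 77,000,000.00 ÷ 0.065039 = INR 1,183,905,041.59
INR 1,183,905,041.59 × 17.545 = KRW 20,771,613,955
KRW 20,771,613,955 ÷ 1666.1 = GBP 12,467,207.22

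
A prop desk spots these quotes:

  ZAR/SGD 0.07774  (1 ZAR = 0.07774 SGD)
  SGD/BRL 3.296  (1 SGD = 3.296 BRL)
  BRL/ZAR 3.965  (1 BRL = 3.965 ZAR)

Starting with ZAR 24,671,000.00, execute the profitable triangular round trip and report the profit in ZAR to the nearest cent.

Profit: ZAR 393,652.29

Profitable loop is ZAR → SGD → BRL → ZAR:
ZAR 24,671,000.00 × 0.07774 = SGD 1,917,923.54
SGD 1,917,923.54 × 3.296 = BRL 6,321,475.99
BRL 6,321,475.99 × 3.965 = ZAR 25,064,652.29
Profit = ZAR 25,064,652.29 − ZAR 24,671,000.00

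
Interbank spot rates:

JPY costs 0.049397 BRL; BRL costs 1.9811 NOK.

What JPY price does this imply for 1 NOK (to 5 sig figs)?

1 NOK ÷ 1.9811 = 0.50477 BRL
0.50477 BRL ÷ 0.049397 = 10.2186 JPY

NOK/JPY = 10.219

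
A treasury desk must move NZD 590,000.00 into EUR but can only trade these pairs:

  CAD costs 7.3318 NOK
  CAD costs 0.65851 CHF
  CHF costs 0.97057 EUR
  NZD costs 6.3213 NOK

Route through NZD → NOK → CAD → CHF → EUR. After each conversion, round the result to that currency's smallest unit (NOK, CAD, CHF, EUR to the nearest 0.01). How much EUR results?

NZD 590,000.00 × 6.3213 = NOK 3,729,567.00
NOK 3,729,567.00 ÷ 7.3318 = CAD 508,683.68
CAD 508,683.68 × 0.65851 = CHF 334,973.29
CHF 334,973.29 × 0.97057 = EUR 325,115.03

EUR 325,115.03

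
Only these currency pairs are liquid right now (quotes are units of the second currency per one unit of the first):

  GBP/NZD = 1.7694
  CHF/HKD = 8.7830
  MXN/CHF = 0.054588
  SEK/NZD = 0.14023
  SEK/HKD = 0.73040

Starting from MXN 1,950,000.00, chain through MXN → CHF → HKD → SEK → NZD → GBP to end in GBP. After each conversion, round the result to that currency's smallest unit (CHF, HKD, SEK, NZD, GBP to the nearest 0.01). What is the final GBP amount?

MXN 1,950,000.00 × 0.054588 = CHF 106,446.60
CHF 106,446.60 × 8.7830 = HKD 934,920.49
HKD 934,920.49 ÷ 0.73040 = SEK 1,280,011.62
SEK 1,280,011.62 × 0.14023 = NZD 179,496.03
NZD 179,496.03 ÷ 1.7694 = GBP 101,444.57

GBP 101,444.57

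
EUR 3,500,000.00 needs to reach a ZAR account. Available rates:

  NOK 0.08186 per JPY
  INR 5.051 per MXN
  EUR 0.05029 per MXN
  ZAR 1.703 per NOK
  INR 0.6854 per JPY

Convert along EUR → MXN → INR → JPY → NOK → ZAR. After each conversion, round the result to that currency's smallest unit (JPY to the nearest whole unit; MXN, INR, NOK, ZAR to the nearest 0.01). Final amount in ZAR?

ZAR 71,500,003.84

EUR 3,500,000.00 ÷ 0.05029 = MXN 69,596,341.22
MXN 69,596,341.22 × 5.051 = INR 351,531,119.50
INR 351,531,119.50 ÷ 0.6854 = JPY 512,884,621
JPY 512,884,621 × 0.08186 = NOK 41,984,735.08
NOK 41,984,735.08 × 1.703 = ZAR 71,500,003.84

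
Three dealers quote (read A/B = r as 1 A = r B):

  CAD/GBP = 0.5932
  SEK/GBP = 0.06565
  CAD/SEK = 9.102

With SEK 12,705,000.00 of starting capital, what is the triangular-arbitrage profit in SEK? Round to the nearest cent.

Profitable loop is SEK → GBP → CAD → SEK:
SEK 12,705,000.00 × 0.06565 = GBP 834,083.25
GBP 834,083.25 ÷ 0.5932 = CAD 1,406,074.26
CAD 1,406,074.26 × 9.102 = SEK 12,798,087.90
Profit = SEK 12,798,087.90 − SEK 12,705,000.00

Profit: SEK 93,087.90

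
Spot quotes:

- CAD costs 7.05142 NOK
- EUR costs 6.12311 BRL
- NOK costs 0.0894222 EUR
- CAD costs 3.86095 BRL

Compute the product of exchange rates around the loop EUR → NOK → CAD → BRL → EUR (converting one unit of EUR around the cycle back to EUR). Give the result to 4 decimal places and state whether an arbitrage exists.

Around EUR → NOK → CAD → BRL → EUR: 1 ÷ 0.0894222 ÷ 7.05142 × 3.86095 ÷ 6.12311 = 1.000000
Product ≈ 1 (deviation 0.000%, within rounding noise).

1.0000 (no arbitrage)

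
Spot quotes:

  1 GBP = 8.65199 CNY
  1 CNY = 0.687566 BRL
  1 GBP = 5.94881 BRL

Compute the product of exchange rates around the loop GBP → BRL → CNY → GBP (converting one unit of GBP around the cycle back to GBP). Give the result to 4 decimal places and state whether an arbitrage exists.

Around GBP → BRL → CNY → GBP: 1 × 5.94881 ÷ 0.687566 ÷ 8.65199 = 0.999999
Product ≈ 1 (deviation 0.000%, within rounding noise).

1.0000 (no arbitrage)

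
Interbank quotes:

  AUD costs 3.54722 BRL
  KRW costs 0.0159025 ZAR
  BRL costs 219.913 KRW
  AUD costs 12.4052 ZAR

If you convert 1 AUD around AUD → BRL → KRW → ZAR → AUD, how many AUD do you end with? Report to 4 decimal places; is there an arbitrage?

Around AUD → BRL → KRW → ZAR → AUD: 1 × 3.54722 × 219.913 × 0.0159025 ÷ 12.4052 = 1.000002
Product ≈ 1 (deviation 0.000%, within rounding noise).

1.0000 (no arbitrage)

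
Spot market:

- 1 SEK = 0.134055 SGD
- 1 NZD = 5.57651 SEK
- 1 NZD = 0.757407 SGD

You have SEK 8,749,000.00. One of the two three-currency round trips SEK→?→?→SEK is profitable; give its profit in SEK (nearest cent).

Profit: SEK 115,254.75

Profitable loop is SEK → NZD → SGD → SEK:
SEK 8,749,000.00 ÷ 5.57651 = NZD 1,568,902.41
NZD 1,568,902.41 × 0.757407 = SGD 1,188,297.67
SGD 1,188,297.67 ÷ 0.134055 = SEK 8,864,254.75
Profit = SEK 8,864,254.75 − SEK 8,749,000.00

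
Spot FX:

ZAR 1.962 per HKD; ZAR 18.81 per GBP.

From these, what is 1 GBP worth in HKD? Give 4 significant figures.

1 GBP × 18.81 = 18.81 ZAR
18.81 ZAR ÷ 1.962 = 9.58716 HKD

GBP/HKD = 9.587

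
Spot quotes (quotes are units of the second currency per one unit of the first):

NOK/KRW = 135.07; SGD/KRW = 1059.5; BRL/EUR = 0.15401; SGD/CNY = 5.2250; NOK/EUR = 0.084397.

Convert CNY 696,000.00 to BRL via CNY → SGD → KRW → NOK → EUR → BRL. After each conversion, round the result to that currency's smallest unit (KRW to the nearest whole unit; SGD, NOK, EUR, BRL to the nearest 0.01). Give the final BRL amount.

BRL 572,589.12

CNY 696,000.00 ÷ 5.2250 = SGD 133,205.74
SGD 133,205.74 × 1059.5 = KRW 141,131,482
KRW 141,131,482 ÷ 135.07 = NOK 1,044,876.60
NOK 1,044,876.60 × 0.084397 = EUR 88,184.45
EUR 88,184.45 ÷ 0.15401 = BRL 572,589.12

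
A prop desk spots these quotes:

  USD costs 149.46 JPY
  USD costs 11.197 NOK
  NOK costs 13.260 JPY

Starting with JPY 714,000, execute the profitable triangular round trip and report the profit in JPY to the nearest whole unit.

Profitable loop is JPY → NOK → USD → JPY:
JPY 714,000 ÷ 13.260 = NOK 53,846.15
NOK 53,846.15 ÷ 11.197 = USD 4,808.98
USD 4,808.98 × 149.46 = JPY 718,750
Profit = JPY 718,750 − JPY 714,000

Profit: JPY 4,750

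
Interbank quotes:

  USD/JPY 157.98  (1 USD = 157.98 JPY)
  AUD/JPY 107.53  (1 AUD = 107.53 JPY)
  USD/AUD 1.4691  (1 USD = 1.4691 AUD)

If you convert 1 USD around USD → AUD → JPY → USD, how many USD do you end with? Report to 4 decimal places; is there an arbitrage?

Around USD → AUD → JPY → USD: 1 × 1.4691 × 107.53 ÷ 157.98 = 0.999951
Product ≈ 1 (deviation 0.005%, within rounding noise).

1.0000 (no arbitrage)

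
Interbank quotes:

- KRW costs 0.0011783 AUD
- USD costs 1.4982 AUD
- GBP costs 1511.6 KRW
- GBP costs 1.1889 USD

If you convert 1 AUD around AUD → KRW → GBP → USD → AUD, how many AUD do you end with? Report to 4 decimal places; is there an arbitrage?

Around AUD → KRW → GBP → USD → AUD: 1 ÷ 0.0011783 ÷ 1511.6 × 1.1889 × 1.4982 = 1.000051
Product ≈ 1 (deviation 0.005%, within rounding noise).

1.0001 (no arbitrage)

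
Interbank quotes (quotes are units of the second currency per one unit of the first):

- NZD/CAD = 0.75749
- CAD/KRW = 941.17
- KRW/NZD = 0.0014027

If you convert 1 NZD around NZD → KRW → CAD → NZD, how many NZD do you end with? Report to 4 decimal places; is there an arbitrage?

1.0000 (no arbitrage)

Around NZD → KRW → CAD → NZD: 1 ÷ 0.0014027 ÷ 941.17 ÷ 0.75749 = 0.999977
Product ≈ 1 (deviation 0.002%, within rounding noise).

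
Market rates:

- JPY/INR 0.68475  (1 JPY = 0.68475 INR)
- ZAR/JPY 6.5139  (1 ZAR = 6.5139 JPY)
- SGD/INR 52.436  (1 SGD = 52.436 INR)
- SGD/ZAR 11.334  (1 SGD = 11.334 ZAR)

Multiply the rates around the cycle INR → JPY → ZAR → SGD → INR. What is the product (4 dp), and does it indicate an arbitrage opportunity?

1.0372 (arbitrage exists)

Around INR → JPY → ZAR → SGD → INR: 1 ÷ 0.68475 ÷ 6.5139 ÷ 11.334 × 52.436 = 1.037226
Product > 1; profitable direction is INR → JPY → ZAR → SGD → INR.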